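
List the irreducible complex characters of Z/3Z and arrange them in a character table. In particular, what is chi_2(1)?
Character table of Z/3Z (irreps indexed chi_0,...,chi_2 with chi_k(m) = zeta_3^(k*m), zeta_3 = exp(2*pi*i/3)):
  irrep \ class  {0} (size 1)  {1} (size 1)    {2} (size 1)  
  chi_0          1             1               1             
  chi_1          1             exp(2*I*pi/3)   exp(-2*I*pi/3)
  chi_2          1             exp(-2*I*pi/3)  exp(2*I*pi/3) 

Spot check: chi_2(1) = zeta_3^(2*1) = zeta_3^2 = exp(-2*I*pi/3).

Argument: Z/3Z is abelian, so all 3 irreducible complex representations are 1-dimensional. They are given by chi_k(m) = zeta_3^(k*m) for k = 0,...,2. Row orthogonality: sum_m chi_k(m) conj(chi_l(m)) = 3 * [k = l].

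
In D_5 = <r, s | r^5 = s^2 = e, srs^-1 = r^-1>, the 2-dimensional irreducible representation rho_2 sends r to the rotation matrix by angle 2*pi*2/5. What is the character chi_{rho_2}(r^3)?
chi_{rho_2}(r^3) = 2*cos(2*pi*2*3/5) = -1/2 + sqrt(5)/2

Solution. rho_2(r^3) is rotation by angle 2*pi*2*3/5, whose trace is 2*cos(2*pi*2*3/5) = -1/2 + sqrt(5)/2.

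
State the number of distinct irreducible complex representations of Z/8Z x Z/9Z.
72

Explanation: The number of irreducible complex representations of a finite group equals its number of conjugacy classes. Z/8Z x Z/9Z is abelian of order 72, so every element is its own conjugacy class: 72 classes, so Z/8Z x Z/9Z (order 72) has exactly 72 irreducible complex representations.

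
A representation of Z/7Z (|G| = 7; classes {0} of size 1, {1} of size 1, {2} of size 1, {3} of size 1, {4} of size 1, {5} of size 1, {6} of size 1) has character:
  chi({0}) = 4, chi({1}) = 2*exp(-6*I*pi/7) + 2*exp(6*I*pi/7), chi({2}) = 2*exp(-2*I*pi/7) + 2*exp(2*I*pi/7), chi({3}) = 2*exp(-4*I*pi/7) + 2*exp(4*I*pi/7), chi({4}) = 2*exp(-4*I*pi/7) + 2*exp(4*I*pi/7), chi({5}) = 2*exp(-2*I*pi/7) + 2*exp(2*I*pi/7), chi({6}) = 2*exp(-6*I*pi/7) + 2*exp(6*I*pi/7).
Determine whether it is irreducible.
Not irreducible (reducible): <chi, chi> = 8 > 1.

Reasoning: <chi, chi> = (1/|G|) sum_C |C| * |chi(C)|^2 = (1/7)[1*|4|^2 + 1*|2*exp(-6*I*pi/7) + 2*exp(6*I*pi/7)|^2 + 1*|2*exp(-2*I*pi/7) + 2*exp(2*I*pi/7)|^2 + 1*|2*exp(-4*I*pi/7) + 2*exp(4*I*pi/7)|^2 + 1*|2*exp(-4*I*pi/7) + 2*exp(4*I*pi/7)|^2 + 1*|2*exp(-2*I*pi/7) + 2*exp(2*I*pi/7)|^2 + 1*|2*exp(-6*I*pi/7) + 2*exp(6*I*pi/7)|^2]
  = (1/7)[(16) + (8 + 4*exp(-2*I*pi/7) + 4*exp(2*I*pi/7)) + (8 + 4*exp(-4*I*pi/7) + 4*exp(4*I*pi/7)) + (8 + 4*exp(-6*I*pi/7) + 4*exp(6*I*pi/7)) + (8 + 4*exp(-6*I*pi/7) + 4*exp(6*I*pi/7)) + (8 + 4*exp(-4*I*pi/7) + 4*exp(4*I*pi/7)) + (8 + 4*exp(-2*I*pi/7) + 4*exp(2*I*pi/7))] = 56/7 = 8.
(Exp terms are combined using exp(i*s)*conj(exp(i*t)) = exp(i*(s-t)), and sums of them are collapsed using the identity that for every m > 1 the m distinct m-th roots of unity sum to 0, e.g. 1 + exp(2*I*pi/3) + exp(-2*I*pi/3) = 0.)
A character is irreducible iff <chi, chi> = 1, so this representation is reducible.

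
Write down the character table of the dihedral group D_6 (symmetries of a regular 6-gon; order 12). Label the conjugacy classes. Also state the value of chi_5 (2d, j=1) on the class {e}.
Conjugacy classes: {e} of size 1, {r^3} of size 1, {r^1, r^5} of size 2, {r^2, r^4} of size 2, {s, sr^2, ...} of size 3, {sr, sr^3, ...} of size 3.
Character table:
  irrep \ class              {e} (size 1)  {r^3} (size 1)  {r^1, r^5} (size 2)  {r^2, r^4} (size 2)  {s, sr^2, ...} (size 3)  {sr, sr^3, ...} (size 3)
  chi_1 (triv)               1             1               1                    1                    1                        1                       
  chi_2 (sign: r->1, s->-1)  1             1               1                    1                    -1                       -1                      
  chi_3 (r->-1, s->1)        1             -1              -1                   1                    1                        -1                      
  chi_4 (r->-1, s->-1)       1             -1              -1                   1                    -1                       1                       
  chi_5 (2d, j=1)            2             -2              1                    -1                   0                        0                       
  chi_6 (2d, j=2)            2             2               -1                   -1                   0                        0                       

Spot check: chi_5 (2d, j=1) on {e} = 2.

Solution. D_6 has order 2*6 = 12 with 6 conjugacy classes, hence 6 irreducibles. Sum of squared dims 1 + 1 + 1 + 1 + 4 + 4 = 12 = |G|. Linear characters come from the abelianisation; the 2-dimensional irreps have character r^k -> 2*cos(2*pi*j*k/6), reflections -> 0.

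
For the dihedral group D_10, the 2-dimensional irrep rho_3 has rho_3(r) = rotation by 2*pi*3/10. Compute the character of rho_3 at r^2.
chi_{rho_3}(r^2) = 2*cos(2*pi*3*2/10) = -sqrt(5)/2 - 1/2

Justification: rho_3(r^2) is rotation by angle 2*pi*3*2/10, whose trace is 2*cos(2*pi*3*2/10) = -sqrt(5)/2 - 1/2.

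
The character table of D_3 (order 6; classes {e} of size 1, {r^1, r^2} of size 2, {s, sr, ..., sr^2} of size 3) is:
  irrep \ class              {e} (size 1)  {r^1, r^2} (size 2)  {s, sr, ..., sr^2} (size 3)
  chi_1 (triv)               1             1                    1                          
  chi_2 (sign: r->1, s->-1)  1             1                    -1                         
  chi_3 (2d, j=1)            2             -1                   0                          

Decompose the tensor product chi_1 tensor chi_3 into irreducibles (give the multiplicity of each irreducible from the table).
chi_1 tensor chi_3 = chi_3 (all other irreducibles have multiplicity 0).

Explanation: The character of a tensor product is the pointwise product (chi_1 * chi_3)(C) = chi_1(C) * chi_3(C):
  {e}: (1)*(2), {r^1, r^2}: (1)*(-1), {s, sr, ..., sr^2}: (1)*(0)
so (chi_1 * chi_3) takes values
  {e} -> 2, {r^1, r^2} -> -1, {s, sr, ..., sr^2} -> 0.
Now take the inner product of this character with each irreducible chi from the table, <chi_1*chi_3, chi> = (1/6) sum_C |C| (chi_1*chi_3)(C) conj(chi(C)):
  <chi_1*chi_3, chi_1> = (1/6)[1*(2)*conj(1) + 2*(-1)*conj(1) + 3*(0)*conj(1)]
      = (1/6)[(2) + (-2) + (0)] = 0/6 = 0
  <chi_1*chi_3, chi_2> = (1/6)[1*(2)*conj(1) + 2*(-1)*conj(1) + 3*(0)*conj(-1)]
      = (1/6)[(2) + (-2) + (0)] = 0/6 = 0
  <chi_1*chi_3, chi_3> = (1/6)[1*(2)*conj(2) + 2*(-1)*conj(-1) + 3*(0)*conj(0)]
      = (1/6)[(4) + (2) + (0)] = 6/6 = 1
Hence the multiplicities are chi_3: 1. Dimension check: dim(chi_1)*dim(chi_3) = 1*2 = 2 and sum (mult * dim) = 1*2 = 2.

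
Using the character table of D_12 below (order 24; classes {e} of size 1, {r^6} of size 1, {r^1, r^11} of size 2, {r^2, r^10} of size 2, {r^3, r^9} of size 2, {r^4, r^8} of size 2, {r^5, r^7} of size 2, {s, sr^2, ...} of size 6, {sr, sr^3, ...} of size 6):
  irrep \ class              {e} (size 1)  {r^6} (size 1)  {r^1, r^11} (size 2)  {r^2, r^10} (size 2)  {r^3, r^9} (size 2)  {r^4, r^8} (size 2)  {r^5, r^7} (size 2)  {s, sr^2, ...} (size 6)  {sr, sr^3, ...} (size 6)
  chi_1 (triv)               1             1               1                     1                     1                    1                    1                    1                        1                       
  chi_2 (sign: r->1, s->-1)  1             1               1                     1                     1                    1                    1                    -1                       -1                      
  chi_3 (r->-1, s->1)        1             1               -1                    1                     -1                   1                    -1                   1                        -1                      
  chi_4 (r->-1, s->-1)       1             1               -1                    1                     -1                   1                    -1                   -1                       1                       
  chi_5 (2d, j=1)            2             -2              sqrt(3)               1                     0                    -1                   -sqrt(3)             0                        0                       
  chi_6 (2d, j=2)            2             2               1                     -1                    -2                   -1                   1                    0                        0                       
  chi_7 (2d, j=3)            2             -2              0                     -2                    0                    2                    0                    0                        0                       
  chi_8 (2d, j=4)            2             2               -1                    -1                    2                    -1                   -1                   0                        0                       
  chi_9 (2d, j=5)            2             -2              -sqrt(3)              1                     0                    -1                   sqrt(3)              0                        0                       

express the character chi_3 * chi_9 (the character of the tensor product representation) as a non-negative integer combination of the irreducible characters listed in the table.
chi_3 tensor chi_9 = chi_5 (all other irreducibles have multiplicity 0).

Derivation: The character of a tensor product is the pointwise product (chi_3 * chi_9)(C) = chi_3(C) * chi_9(C):
  {e}: (1)*(2), {r^6}: (1)*(-2), {r^1, r^11}: (-1)*(-sqrt(3)), {r^2, r^10}: (1)*(1), {r^3, r^9}: (-1)*(0), {r^4, r^8}: (1)*(-1), {r^5, r^7}: (-1)*(sqrt(3)), {s, sr^2, ...}: (1)*(0), {sr, sr^3, ...}: (-1)*(0)
so (chi_3 * chi_9) takes values
  {e} -> 2, {r^6} -> -2, {r^1, r^11} -> sqrt(3), {r^2, r^10} -> 1, {r^3, r^9} -> 0, {r^4, r^8} -> -1, {r^5, r^7} -> -sqrt(3), {s, sr^2, ...} -> 0, {sr, sr^3, ...} -> 0.
Now take the inner product of this character with each irreducible chi from the table, <chi_3*chi_9, chi> = (1/24) sum_C |C| (chi_3*chi_9)(C) conj(chi(C)):
  <chi_3*chi_9, chi_1> = (1/24)[1*(2)*conj(1) + 1*(-2)*conj(1) + 2*(sqrt(3))*conj(1) + 2*(1)*conj(1) + 2*(0)*conj(1) + 2*(-1)*conj(1) + 2*(-sqrt(3))*conj(1) + 6*(0)*conj(1) + 6*(0)*conj(1)]
      = (1/24)[(2) + (-2) + (2*sqrt(3)) + (2) + (0) + (-2) + (-2*sqrt(3)) + (0) + (0)] = 0/24 = 0
  <chi_3*chi_9, chi_2> = (1/24)[1*(2)*conj(1) + 1*(-2)*conj(1) + 2*(sqrt(3))*conj(1) + 2*(1)*conj(1) + 2*(0)*conj(1) + 2*(-1)*conj(1) + 2*(-sqrt(3))*conj(1) + 6*(0)*conj(-1) + 6*(0)*conj(-1)]
      = (1/24)[(2) + (-2) + (2*sqrt(3)) + (2) + (0) + (-2) + (-2*sqrt(3)) + (0) + (0)] = 0/24 = 0
  <chi_3*chi_9, chi_3> = (1/24)[1*(2)*conj(1) + 1*(-2)*conj(1) + 2*(sqrt(3))*conj(-1) + 2*(1)*conj(1) + 2*(0)*conj(-1) + 2*(-1)*conj(1) + 2*(-sqrt(3))*conj(-1) + 6*(0)*conj(1) + 6*(0)*conj(-1)]
      = (1/24)[(2) + (-2) + (-2*sqrt(3)) + (2) + (0) + (-2) + (2*sqrt(3)) + (0) + (0)] = 0/24 = 0
  <chi_3*chi_9, chi_4> = (1/24)[1*(2)*conj(1) + 1*(-2)*conj(1) + 2*(sqrt(3))*conj(-1) + 2*(1)*conj(1) + 2*(0)*conj(-1) + 2*(-1)*conj(1) + 2*(-sqrt(3))*conj(-1) + 6*(0)*conj(-1) + 6*(0)*conj(1)]
      = (1/24)[(2) + (-2) + (-2*sqrt(3)) + (2) + (0) + (-2) + (2*sqrt(3)) + (0) + (0)] = 0/24 = 0
  <chi_3*chi_9, chi_5> = (1/24)[1*(2)*conj(2) + 1*(-2)*conj(-2) + 2*(sqrt(3))*conj(sqrt(3)) + 2*(1)*conj(1) + 2*(0)*conj(0) + 2*(-1)*conj(-1) + 2*(-sqrt(3))*conj(-sqrt(3)) + 6*(0)*conj(0) + 6*(0)*conj(0)]
      = (1/24)[(4) + (4) + (6) + (2) + (0) + (2) + (6) + (0) + (0)] = 24/24 = 1
  <chi_3*chi_9, chi_6> = (1/24)[1*(2)*conj(2) + 1*(-2)*conj(2) + 2*(sqrt(3))*conj(1) + 2*(1)*conj(-1) + 2*(0)*conj(-2) + 2*(-1)*conj(-1) + 2*(-sqrt(3))*conj(1) + 6*(0)*conj(0) + 6*(0)*conj(0)]
      = (1/24)[(4) + (-4) + (2*sqrt(3)) + (-2) + (0) + (2) + (-2*sqrt(3)) + (0) + (0)] = 0/24 = 0
  <chi_3*chi_9, chi_7> = (1/24)[1*(2)*conj(2) + 1*(-2)*conj(-2) + 2*(sqrt(3))*conj(0) + 2*(1)*conj(-2) + 2*(0)*conj(0) + 2*(-1)*conj(2) + 2*(-sqrt(3))*conj(0) + 6*(0)*conj(0) + 6*(0)*conj(0)]
      = (1/24)[(4) + (4) + (0) + (-4) + (0) + (-4) + (0) + (0) + (0)] = 0/24 = 0
  <chi_3*chi_9, chi_8> = (1/24)[1*(2)*conj(2) + 1*(-2)*conj(2) + 2*(sqrt(3))*conj(-1) + 2*(1)*conj(-1) + 2*(0)*conj(2) + 2*(-1)*conj(-1) + 2*(-sqrt(3))*conj(-1) + 6*(0)*conj(0) + 6*(0)*conj(0)]
      = (1/24)[(4) + (-4) + (-2*sqrt(3)) + (-2) + (0) + (2) + (2*sqrt(3)) + (0) + (0)] = 0/24 = 0
  <chi_3*chi_9, chi_9> = (1/24)[1*(2)*conj(2) + 1*(-2)*conj(-2) + 2*(sqrt(3))*conj(-sqrt(3)) + 2*(1)*conj(1) + 2*(0)*conj(0) + 2*(-1)*conj(-1) + 2*(-sqrt(3))*conj(sqrt(3)) + 6*(0)*conj(0) + 6*(0)*conj(0)]
      = (1/24)[(4) + (4) + (-6) + (2) + (0) + (2) + (-6) + (0) + (0)] = 0/24 = 0
Hence the multiplicities are chi_5: 1. Dimension check: dim(chi_3)*dim(chi_9) = 1*2 = 2 and sum (mult * dim) = 1*2 = 2.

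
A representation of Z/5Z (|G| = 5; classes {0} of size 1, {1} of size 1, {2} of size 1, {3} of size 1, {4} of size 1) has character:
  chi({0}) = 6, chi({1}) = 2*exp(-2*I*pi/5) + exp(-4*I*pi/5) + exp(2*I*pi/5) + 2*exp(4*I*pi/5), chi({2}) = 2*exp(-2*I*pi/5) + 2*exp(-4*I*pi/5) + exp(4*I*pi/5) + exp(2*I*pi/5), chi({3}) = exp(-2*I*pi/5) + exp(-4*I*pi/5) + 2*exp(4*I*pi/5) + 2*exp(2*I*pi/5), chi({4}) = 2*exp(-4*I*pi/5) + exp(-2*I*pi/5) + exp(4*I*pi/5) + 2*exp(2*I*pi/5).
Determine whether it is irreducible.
Not irreducible (reducible): <chi, chi> = 10 > 1.

Justification: <chi, chi> = (1/|G|) sum_C |C| * |chi(C)|^2 = (1/5)[1*|6|^2 + 1*|2*exp(-2*I*pi/5) + exp(-4*I*pi/5) + exp(2*I*pi/5) + 2*exp(4*I*pi/5)|^2 + 1*|2*exp(-2*I*pi/5) + 2*exp(-4*I*pi/5) + exp(4*I*pi/5) + exp(2*I*pi/5)|^2 + 1*|exp(-2*I*pi/5) + exp(-4*I*pi/5) + 2*exp(4*I*pi/5) + 2*exp(2*I*pi/5)|^2 + 1*|2*exp(-4*I*pi/5) + exp(-2*I*pi/5) + exp(4*I*pi/5) + 2*exp(2*I*pi/5)|^2]
  = (1/5)[(36) + (10 + 6*exp(-2*I*pi/5) + 7*exp(-4*I*pi/5) + 7*exp(4*I*pi/5) + 6*exp(2*I*pi/5)) + (10 + 7*exp(-2*I*pi/5) + 6*exp(-4*I*pi/5) + 6*exp(4*I*pi/5) + 7*exp(2*I*pi/5)) + (10 + 7*exp(-2*I*pi/5) + 6*exp(-4*I*pi/5) + 6*exp(4*I*pi/5) + 7*exp(2*I*pi/5)) + (10 + 6*exp(-2*I*pi/5) + 7*exp(-4*I*pi/5) + 7*exp(4*I*pi/5) + 6*exp(2*I*pi/5))] = 50/5 = 10.
(Exp terms are combined using exp(i*s)*conj(exp(i*t)) = exp(i*(s-t)), and sums of them are collapsed using the identity that for every m > 1 the m distinct m-th roots of unity sum to 0, e.g. 1 + exp(2*I*pi/3) + exp(-2*I*pi/3) = 0.)
A character is irreducible iff <chi, chi> = 1, so this representation is reducible.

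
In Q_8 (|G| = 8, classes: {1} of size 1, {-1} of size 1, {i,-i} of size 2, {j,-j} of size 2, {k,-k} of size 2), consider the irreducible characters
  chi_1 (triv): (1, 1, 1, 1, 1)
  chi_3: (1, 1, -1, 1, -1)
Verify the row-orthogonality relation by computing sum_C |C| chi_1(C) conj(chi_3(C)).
Sum = 0; so <chi_1, chi_3> = 0 (distinct irreducibles are orthogonal).

Why: Compute term by term over conjugacy classes (|C| * chi_1(C) * conj(chi_3(C))):
  1*(1)*conj(1) + 1*(1)*conj(1) + 2*(1)*conj(-1) + 2*(1)*conj(1) + 2*(1)*conj(-1)
  = (1) + (1) + (-2) + (2) + (-2)
  = 0.
Dividing by |G| = 8 gives 0/8 = 0, matching the row-orthogonality relation <chi_1, chi_3> = [chi_1 = chi_3].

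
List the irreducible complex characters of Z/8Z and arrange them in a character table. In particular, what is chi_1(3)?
Character table of Z/8Z (irreps indexed chi_0,...,chi_7 with chi_k(m) = zeta_8^(k*m), zeta_8 = exp(2*pi*i/8)):
  irrep \ class  {0} (size 1)  {1} (size 1)    {2} (size 1)  {3} (size 1)    {4} (size 1)  {5} (size 1)    {6} (size 1)  {7} (size 1)  
  chi_0          1             1               1             1               1             1               1             1             
  chi_1          1             exp(I*pi/4)     I             exp(3*I*pi/4)   -1            exp(-3*I*pi/4)  -I            exp(-I*pi/4)  
  chi_2          1             I               -1            -I              1             I               -1            -I            
  chi_3          1             exp(3*I*pi/4)   -I            exp(I*pi/4)     -1            exp(-I*pi/4)    I             exp(-3*I*pi/4)
  chi_4          1             -1              1             -1              1             -1              1             -1            
  chi_5          1             exp(-3*I*pi/4)  I             exp(-I*pi/4)    -1            exp(I*pi/4)     -I            exp(3*I*pi/4) 
  chi_6          1             -I              -1            I               1             -I              -1            I             
  chi_7          1             exp(-I*pi/4)    -I            exp(-3*I*pi/4)  -1            exp(3*I*pi/4)   I             exp(I*pi/4)   

Spot check: chi_1(3) = zeta_8^(1*3) = zeta_8^3 = exp(3*I*pi/4).

Justification: Z/8Z is abelian, so all 8 irreducible complex representations are 1-dimensional. They are given by chi_k(m) = zeta_8^(k*m) for k = 0,...,7. Row orthogonality: sum_m chi_k(m) conj(chi_l(m)) = 8 * [k = l].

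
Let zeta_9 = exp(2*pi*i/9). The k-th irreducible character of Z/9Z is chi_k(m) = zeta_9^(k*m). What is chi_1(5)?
chi_1(5) = zeta_9^5 = exp(-8*I*pi/9)

Why: chi_1(5) = zeta_9^(1*5) = zeta_9^5. Since zeta_9^9 = 1, this equals zeta_9^5 = exp(2*pi*i*5/9) = exp(-8*I*pi/9).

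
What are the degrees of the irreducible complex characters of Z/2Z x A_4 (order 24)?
Dimensions: 1, 1, 1, 1, 1, 1, 3, 3

Proof sketch: There are 8 irreducibles (= number of conjugacy classes). Their dimensions d_i satisfy sum d_i^2 = |G| = 24: 1 + 1 + 1 + 1 + 1 + 1 + 9 + 9 = 24. (For the product with Z/2Z: each of the 2 1-dim characters of Z/2Z tensors with each irrep of A_4, giving 2 copies of each A_4-dimension.)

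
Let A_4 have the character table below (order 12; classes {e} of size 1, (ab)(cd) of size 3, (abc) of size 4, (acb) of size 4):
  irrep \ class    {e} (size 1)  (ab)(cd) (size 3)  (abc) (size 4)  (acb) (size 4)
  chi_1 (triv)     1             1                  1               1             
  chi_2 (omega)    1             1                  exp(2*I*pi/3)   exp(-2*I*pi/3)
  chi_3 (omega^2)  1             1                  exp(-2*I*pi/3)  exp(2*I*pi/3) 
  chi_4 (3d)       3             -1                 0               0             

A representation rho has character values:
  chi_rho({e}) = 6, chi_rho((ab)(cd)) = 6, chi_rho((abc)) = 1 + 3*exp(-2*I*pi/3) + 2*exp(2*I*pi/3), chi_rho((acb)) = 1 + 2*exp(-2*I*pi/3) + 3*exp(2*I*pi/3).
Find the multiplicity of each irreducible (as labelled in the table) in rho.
Multiplicities: chi_1: 1, chi_2: 2, chi_3: 3, chi_4: 0.

Use <chi_rho, chi> = (1/|G|) sum_C |C| * chi_rho(C) * conj(chi(C)) with |G| = 12 for each irreducible chi in the table:
  <chi_rho, chi_1> = (1/12)[1*(6)*conj(1) + 3*(6)*conj(1) + 4*(1 + 3*exp(-2*I*pi/3) + 2*exp(2*I*pi/3))*conj(1) + 4*(1 + 2*exp(-2*I*pi/3) + 3*exp(2*I*pi/3))*conj(1)]
      = (1/12)[(6) + (18) + (4 + 12*exp(-2*I*pi/3) + 8*exp(2*I*pi/3)) + (4 + 8*exp(-2*I*pi/3) + 12*exp(2*I*pi/3))] = 12/12 = 1
  <chi_rho, chi_2> = (1/12)[1*(6)*conj(1) + 3*(6)*conj(1) + 4*(1 + 3*exp(-2*I*pi/3) + 2*exp(2*I*pi/3))*conj(exp(2*I*pi/3)) + 4*(1 + 2*exp(-2*I*pi/3) + 3*exp(2*I*pi/3))*conj(exp(-2*I*pi/3))]
      = (1/12)[(6) + (18) + (8 + 4*exp(-2*I*pi/3) + 12*exp(2*I*pi/3)) + (8 + 12*exp(-2*I*pi/3) + 4*exp(2*I*pi/3))] = 24/12 = 2
  <chi_rho, chi_3> = (1/12)[1*(6)*conj(1) + 3*(6)*conj(1) + 4*(1 + 3*exp(-2*I*pi/3) + 2*exp(2*I*pi/3))*conj(exp(-2*I*pi/3)) + 4*(1 + 2*exp(-2*I*pi/3) + 3*exp(2*I*pi/3))*conj(exp(2*I*pi/3))]
      = (1/12)[(6) + (18) + (12 + 8*exp(-2*I*pi/3) + 4*exp(2*I*pi/3)) + (12 + 4*exp(-2*I*pi/3) + 8*exp(2*I*pi/3))] = 36/12 = 3
  <chi_rho, chi_4> = (1/12)[1*(6)*conj(3) + 3*(6)*conj(-1) + 4*(1 + 3*exp(-2*I*pi/3) + 2*exp(2*I*pi/3))*conj(0) + 4*(1 + 2*exp(-2*I*pi/3) + 3*exp(2*I*pi/3))*conj(0)]
      = (1/12)[(18) + (-18) + (0) + (0)] = 0/12 = 0
(Exp terms are combined using exp(i*s)*conj(exp(i*t)) = exp(i*(s-t)), and sums of them are collapsed using the identity that for every m > 1 the m distinct m-th roots of unity sum to 0, e.g. 1 + exp(2*I*pi/3) + exp(-2*I*pi/3) = 0.)
Dimension check: dim(rho) = sum (mult * dim) = 1*1 + 2*1 + 3*1 + 0*3 = 6 = chi_rho(e) = 6.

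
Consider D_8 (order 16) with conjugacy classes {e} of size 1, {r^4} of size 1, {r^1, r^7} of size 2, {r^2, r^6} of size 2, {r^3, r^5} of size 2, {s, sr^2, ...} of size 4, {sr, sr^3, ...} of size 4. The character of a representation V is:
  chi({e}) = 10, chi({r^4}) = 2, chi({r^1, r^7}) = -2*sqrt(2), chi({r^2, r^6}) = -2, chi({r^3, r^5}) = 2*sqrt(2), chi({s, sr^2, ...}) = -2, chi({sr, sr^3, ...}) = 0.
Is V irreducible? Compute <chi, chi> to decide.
Not irreducible (reducible): <chi, chi> = 10 > 1.

Argument: <chi, chi> = (1/|G|) sum_C |C| * |chi(C)|^2 = (1/16)[1*|10|^2 + 1*|2|^2 + 2*|-2*sqrt(2)|^2 + 2*|-2|^2 + 2*|2*sqrt(2)|^2 + 4*|-2|^2 + 4*|0|^2]
  = (1/16)[(100) + (4) + (16) + (8) + (16) + (16) + (0)] = 160/16 = 10.
A character is irreducible iff <chi, chi> = 1, so this representation is reducible.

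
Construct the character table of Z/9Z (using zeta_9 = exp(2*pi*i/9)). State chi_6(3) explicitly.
Character table of Z/9Z (irreps indexed chi_0,...,chi_8 with chi_k(m) = zeta_9^(k*m), zeta_9 = exp(2*pi*i/9)):
  irrep \ class  {0} (size 1)  {1} (size 1)    {2} (size 1)    {3} (size 1)    {4} (size 1)    {5} (size 1)    {6} (size 1)    {7} (size 1)    {8} (size 1)  
  chi_0          1             1               1               1               1               1               1               1               1             
  chi_1          1             exp(2*I*pi/9)   exp(4*I*pi/9)   exp(2*I*pi/3)   exp(8*I*pi/9)   exp(-8*I*pi/9)  exp(-2*I*pi/3)  exp(-4*I*pi/9)  exp(-2*I*pi/9)
  chi_2          1             exp(4*I*pi/9)   exp(8*I*pi/9)   exp(-2*I*pi/3)  exp(-2*I*pi/9)  exp(2*I*pi/9)   exp(2*I*pi/3)   exp(-8*I*pi/9)  exp(-4*I*pi/9)
  chi_3          1             exp(2*I*pi/3)   exp(-2*I*pi/3)  1               exp(2*I*pi/3)   exp(-2*I*pi/3)  1               exp(2*I*pi/3)   exp(-2*I*pi/3)
  chi_4          1             exp(8*I*pi/9)   exp(-2*I*pi/9)  exp(2*I*pi/3)   exp(-4*I*pi/9)  exp(4*I*pi/9)   exp(-2*I*pi/3)  exp(2*I*pi/9)   exp(-8*I*pi/9)
  chi_5          1             exp(-8*I*pi/9)  exp(2*I*pi/9)   exp(-2*I*pi/3)  exp(4*I*pi/9)   exp(-4*I*pi/9)  exp(2*I*pi/3)   exp(-2*I*pi/9)  exp(8*I*pi/9) 
  chi_6          1             exp(-2*I*pi/3)  exp(2*I*pi/3)   1               exp(-2*I*pi/3)  exp(2*I*pi/3)   1               exp(-2*I*pi/3)  exp(2*I*pi/3) 
  chi_7          1             exp(-4*I*pi/9)  exp(-8*I*pi/9)  exp(2*I*pi/3)   exp(2*I*pi/9)   exp(-2*I*pi/9)  exp(-2*I*pi/3)  exp(8*I*pi/9)   exp(4*I*pi/9) 
  chi_8          1             exp(-2*I*pi/9)  exp(-4*I*pi/9)  exp(-2*I*pi/3)  exp(-8*I*pi/9)  exp(8*I*pi/9)   exp(2*I*pi/3)   exp(4*I*pi/9)   exp(2*I*pi/9) 

Spot check: chi_6(3) = zeta_9^(6*3) = zeta_9^18 = 1.

Explanation: Z/9Z is abelian, so all 9 irreducible complex representations are 1-dimensional. They are given by chi_k(m) = zeta_9^(k*m) for k = 0,...,8. Row orthogonality: sum_m chi_k(m) conj(chi_l(m)) = 9 * [k = l].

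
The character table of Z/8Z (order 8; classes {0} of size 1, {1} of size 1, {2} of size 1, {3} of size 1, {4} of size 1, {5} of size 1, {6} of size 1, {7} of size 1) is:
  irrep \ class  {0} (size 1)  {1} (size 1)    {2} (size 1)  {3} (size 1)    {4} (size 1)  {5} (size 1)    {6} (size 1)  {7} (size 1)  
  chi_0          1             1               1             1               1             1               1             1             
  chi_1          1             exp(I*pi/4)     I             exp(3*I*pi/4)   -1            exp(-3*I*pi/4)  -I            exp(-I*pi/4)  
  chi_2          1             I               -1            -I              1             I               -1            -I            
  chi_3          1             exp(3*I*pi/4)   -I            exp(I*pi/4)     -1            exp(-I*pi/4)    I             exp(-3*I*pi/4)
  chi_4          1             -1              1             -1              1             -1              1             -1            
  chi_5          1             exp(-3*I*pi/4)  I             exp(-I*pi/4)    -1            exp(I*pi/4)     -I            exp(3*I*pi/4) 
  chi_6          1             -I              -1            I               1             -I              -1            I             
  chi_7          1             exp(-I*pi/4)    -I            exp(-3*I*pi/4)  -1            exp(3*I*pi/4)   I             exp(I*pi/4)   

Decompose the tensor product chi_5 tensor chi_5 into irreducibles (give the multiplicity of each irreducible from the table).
chi_5 tensor chi_5 = chi_2 (all other irreducibles have multiplicity 0).

Reasoning: The character of a tensor product is the pointwise product (chi_5 * chi_5)(C) = chi_5(C) * chi_5(C):
  {0}: (1)*(1), {1}: (exp(-3*I*pi/4))*(exp(-3*I*pi/4)), {2}: (I)*(I), {3}: (exp(-I*pi/4))*(exp(-I*pi/4)), {4}: (-1)*(-1), {5}: (exp(I*pi/4))*(exp(I*pi/4)), {6}: (-I)*(-I), {7}: (exp(3*I*pi/4))*(exp(3*I*pi/4))
so (chi_5 * chi_5) takes values
  {0} -> 1, {1} -> I, {2} -> -1, {3} -> -I, {4} -> 1, {5} -> I, {6} -> -1, {7} -> -I.
Now take the inner product of this character with each irreducible chi from the table, <chi_5*chi_5, chi> = (1/8) sum_C |C| (chi_5*chi_5)(C) conj(chi(C)):
  <chi_5*chi_5, chi_0> = (1/8)[1*(1)*conj(1) + 1*(I)*conj(1) + 1*(-1)*conj(1) + 1*(-I)*conj(1) + 1*(1)*conj(1) + 1*(I)*conj(1) + 1*(-1)*conj(1) + 1*(-I)*conj(1)]
      = (1/8)[(1) + (I) + (-1) + (-I) + (1) + (I) + (-1) + (-I)] = 0/8 = 0
  <chi_5*chi_5, chi_1> = (1/8)[1*(1)*conj(1) + 1*(I)*conj(exp(I*pi/4)) + 1*(-1)*conj(I) + 1*(-I)*conj(exp(3*I*pi/4)) + 1*(1)*conj(-1) + 1*(I)*conj(exp(-3*I*pi/4)) + 1*(-1)*conj(-I) + 1*(-I)*conj(exp(-I*pi/4))]
      = (1/8)[(1) + (exp(I*pi/4)) + (I) + (-exp(-I*pi/4)) + (-1) + (exp(-3*I*pi/4)) + (-I) + (-exp(3*I*pi/4))] = 0/8 = 0
  <chi_5*chi_5, chi_2> = (1/8)[1*(1)*conj(1) + 1*(I)*conj(I) + 1*(-1)*conj(-1) + 1*(-I)*conj(-I) + 1*(1)*conj(1) + 1*(I)*conj(I) + 1*(-1)*conj(-1) + 1*(-I)*conj(-I)]
      = (1/8)[(1) + (1) + (1) + (1) + (1) + (1) + (1) + (1)] = 8/8 = 1
  <chi_5*chi_5, chi_3> = (1/8)[1*(1)*conj(1) + 1*(I)*conj(exp(3*I*pi/4)) + 1*(-1)*conj(-I) + 1*(-I)*conj(exp(I*pi/4)) + 1*(1)*conj(-1) + 1*(I)*conj(exp(-I*pi/4)) + 1*(-1)*conj(I) + 1*(-I)*conj(exp(-3*I*pi/4))]
      = (1/8)[(1) + (exp(-I*pi/4)) + (-I) + (-exp(I*pi/4)) + (-1) + (exp(3*I*pi/4)) + (I) + (-exp(-3*I*pi/4))] = 0/8 = 0
  <chi_5*chi_5, chi_4> = (1/8)[1*(1)*conj(1) + 1*(I)*conj(-1) + 1*(-1)*conj(1) + 1*(-I)*conj(-1) + 1*(1)*conj(1) + 1*(I)*conj(-1) + 1*(-1)*conj(1) + 1*(-I)*conj(-1)]
      = (1/8)[(1) + (-I) + (-1) + (I) + (1) + (-I) + (-1) + (I)] = 0/8 = 0
  <chi_5*chi_5, chi_5> = (1/8)[1*(1)*conj(1) + 1*(I)*conj(exp(-3*I*pi/4)) + 1*(-1)*conj(I) + 1*(-I)*conj(exp(-I*pi/4)) + 1*(1)*conj(-1) + 1*(I)*conj(exp(I*pi/4)) + 1*(-1)*conj(-I) + 1*(-I)*conj(exp(3*I*pi/4))]
      = (1/8)[(1) + (exp(-3*I*pi/4)) + (I) + (-exp(3*I*pi/4)) + (-1) + (exp(I*pi/4)) + (-I) + (-exp(-I*pi/4))] = 0/8 = 0
  <chi_5*chi_5, chi_6> = (1/8)[1*(1)*conj(1) + 1*(I)*conj(-I) + 1*(-1)*conj(-1) + 1*(-I)*conj(I) + 1*(1)*conj(1) + 1*(I)*conj(-I) + 1*(-1)*conj(-1) + 1*(-I)*conj(I)]
      = (1/8)[(1) + (-1) + (1) + (-1) + (1) + (-1) + (1) + (-1)] = 0/8 = 0
  <chi_5*chi_5, chi_7> = (1/8)[1*(1)*conj(1) + 1*(I)*conj(exp(-I*pi/4)) + 1*(-1)*conj(-I) + 1*(-I)*conj(exp(-3*I*pi/4)) + 1*(1)*conj(-1) + 1*(I)*conj(exp(3*I*pi/4)) + 1*(-1)*conj(I) + 1*(-I)*conj(exp(I*pi/4))]
      = (1/8)[(1) + (exp(3*I*pi/4)) + (-I) + (-exp(-3*I*pi/4)) + (-1) + (exp(-I*pi/4)) + (I) + (-exp(I*pi/4))] = 0/8 = 0
(Exp terms are combined using exp(i*s)*conj(exp(i*t)) = exp(i*(s-t)), and sums of them are collapsed using the identity that for every m > 1 the m distinct m-th roots of unity sum to 0, e.g. 1 + exp(2*I*pi/3) + exp(-2*I*pi/3) = 0.)
Hence the multiplicities are chi_2: 1. Dimension check: dim(chi_5)*dim(chi_5) = 1*1 = 1 and sum (mult * dim) = 1*1 = 1.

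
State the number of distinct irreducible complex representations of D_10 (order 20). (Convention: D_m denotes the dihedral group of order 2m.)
8

The number of irreducible complex representations of a finite group equals its number of conjugacy classes. D_10 has 8 conjugacy classes (n/2 + 3 for n even), so D_10 (order 20) has exactly 8 irreducible complex representations.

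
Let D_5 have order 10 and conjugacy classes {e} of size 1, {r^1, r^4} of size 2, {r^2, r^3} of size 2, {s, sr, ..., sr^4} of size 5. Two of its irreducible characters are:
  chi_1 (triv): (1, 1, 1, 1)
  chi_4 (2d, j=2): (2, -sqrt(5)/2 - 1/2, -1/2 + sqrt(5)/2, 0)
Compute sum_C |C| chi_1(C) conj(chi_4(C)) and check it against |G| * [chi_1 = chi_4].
Sum = 0; so <chi_1, chi_4> = 0 (distinct irreducibles are orthogonal).

Solution. Compute term by term over conjugacy classes (|C| * chi_1(C) * conj(chi_4(C))):
  1*(1)*conj(2) + 2*(1)*conj(-sqrt(5)/2 - 1/2) + 2*(1)*conj(-1/2 + sqrt(5)/2) + 5*(1)*conj(0)
  = (2) + (-sqrt(5) - 1) + (-1 + sqrt(5)) + (0)
  = 0.
Dividing by |G| = 10 gives 0/10 = 0, matching the row-orthogonality relation <chi_1, chi_4> = [chi_1 = chi_4].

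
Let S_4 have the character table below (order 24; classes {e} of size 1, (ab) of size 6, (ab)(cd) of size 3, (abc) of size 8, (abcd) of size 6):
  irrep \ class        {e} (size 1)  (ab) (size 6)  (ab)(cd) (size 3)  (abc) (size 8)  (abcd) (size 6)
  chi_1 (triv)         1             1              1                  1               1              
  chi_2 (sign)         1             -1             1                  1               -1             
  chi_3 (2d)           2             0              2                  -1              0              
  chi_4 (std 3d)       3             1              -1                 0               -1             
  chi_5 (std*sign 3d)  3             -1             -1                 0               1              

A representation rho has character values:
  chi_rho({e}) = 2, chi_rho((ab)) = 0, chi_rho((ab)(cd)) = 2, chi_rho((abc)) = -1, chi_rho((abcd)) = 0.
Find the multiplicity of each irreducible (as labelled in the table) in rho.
Multiplicities: chi_1: 0, chi_2: 0, chi_3: 1, chi_4: 0, chi_5: 0.

Justification: Use <chi_rho, chi> = (1/|G|) sum_C |C| * chi_rho(C) * conj(chi(C)) with |G| = 24 for each irreducible chi in the table:
  <chi_rho, chi_1> = (1/24)[1*(2)*conj(1) + 6*(0)*conj(1) + 3*(2)*conj(1) + 8*(-1)*conj(1) + 6*(0)*conj(1)]
      = (1/24)[(2) + (0) + (6) + (-8) + (0)] = 0/24 = 0
  <chi_rho, chi_2> = (1/24)[1*(2)*conj(1) + 6*(0)*conj(-1) + 3*(2)*conj(1) + 8*(-1)*conj(1) + 6*(0)*conj(-1)]
      = (1/24)[(2) + (0) + (6) + (-8) + (0)] = 0/24 = 0
  <chi_rho, chi_3> = (1/24)[1*(2)*conj(2) + 6*(0)*conj(0) + 3*(2)*conj(2) + 8*(-1)*conj(-1) + 6*(0)*conj(0)]
      = (1/24)[(4) + (0) + (12) + (8) + (0)] = 24/24 = 1
  <chi_rho, chi_4> = (1/24)[1*(2)*conj(3) + 6*(0)*conj(1) + 3*(2)*conj(-1) + 8*(-1)*conj(0) + 6*(0)*conj(-1)]
      = (1/24)[(6) + (0) + (-6) + (0) + (0)] = 0/24 = 0
  <chi_rho, chi_5> = (1/24)[1*(2)*conj(3) + 6*(0)*conj(-1) + 3*(2)*conj(-1) + 8*(-1)*conj(0) + 6*(0)*conj(1)]
      = (1/24)[(6) + (0) + (-6) + (0) + (0)] = 0/24 = 0
Dimension check: dim(rho) = sum (mult * dim) = 0*1 + 0*1 + 1*2 + 0*3 + 0*3 = 2 = chi_rho(e) = 2.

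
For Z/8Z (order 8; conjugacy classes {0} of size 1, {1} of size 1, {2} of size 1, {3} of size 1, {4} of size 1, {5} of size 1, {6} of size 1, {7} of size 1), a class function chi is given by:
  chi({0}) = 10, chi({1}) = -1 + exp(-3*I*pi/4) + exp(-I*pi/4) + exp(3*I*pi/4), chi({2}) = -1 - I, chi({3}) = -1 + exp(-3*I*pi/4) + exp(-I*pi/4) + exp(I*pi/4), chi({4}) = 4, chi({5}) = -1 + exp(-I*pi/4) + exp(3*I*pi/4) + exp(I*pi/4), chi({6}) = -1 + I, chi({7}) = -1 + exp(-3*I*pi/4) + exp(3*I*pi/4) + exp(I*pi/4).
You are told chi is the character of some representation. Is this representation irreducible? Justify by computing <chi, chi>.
Not irreducible (reducible): <chi, chi> = 16 > 1.

Reasoning: <chi, chi> = (1/|G|) sum_C |C| * |chi(C)|^2 = (1/8)[1*|10|^2 + 1*|-1 + exp(-3*I*pi/4) + exp(-I*pi/4) + exp(3*I*pi/4)|^2 + 1*|-1 - I|^2 + 1*|-1 + exp(-3*I*pi/4) + exp(-I*pi/4) + exp(I*pi/4)|^2 + 1*|4|^2 + 1*|-1 + exp(-I*pi/4) + exp(3*I*pi/4) + exp(I*pi/4)|^2 + 1*|-1 + I|^2 + 1*|-1 + exp(-3*I*pi/4) + exp(3*I*pi/4) + exp(I*pi/4)|^2]
  = (1/8)[(100) + (2 - 2*exp(3*I*pi/4) - exp(I*pi/4) - exp(-I*pi/4) - 2*exp(-3*I*pi/4)) + (2) + (2 - 2*exp(I*pi/4) - exp(3*I*pi/4) - exp(-3*I*pi/4) - 2*exp(-I*pi/4)) + (16) + (2 - 2*exp(I*pi/4) - exp(3*I*pi/4) - exp(-3*I*pi/4) - 2*exp(-I*pi/4)) + (2) + (2 - 2*exp(3*I*pi/4) - exp(I*pi/4) - exp(-I*pi/4) - 2*exp(-3*I*pi/4))] = 128/8 = 16.
(Exp terms are combined using exp(i*s)*conj(exp(i*t)) = exp(i*(s-t)), and sums of them are collapsed using the identity that for every m > 1 the m distinct m-th roots of unity sum to 0, e.g. 1 + exp(2*I*pi/3) + exp(-2*I*pi/3) = 0.)
A character is irreducible iff <chi, chi> = 1, so this representation is reducible.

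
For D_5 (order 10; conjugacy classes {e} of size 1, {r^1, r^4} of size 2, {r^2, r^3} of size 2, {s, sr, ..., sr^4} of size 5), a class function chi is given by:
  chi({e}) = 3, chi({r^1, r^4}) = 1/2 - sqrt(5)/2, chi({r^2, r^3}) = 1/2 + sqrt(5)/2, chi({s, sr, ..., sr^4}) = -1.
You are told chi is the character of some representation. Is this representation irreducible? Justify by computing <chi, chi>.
Not irreducible (reducible): <chi, chi> = 2 > 1.

Explanation: <chi, chi> = (1/|G|) sum_C |C| * |chi(C)|^2 = (1/10)[1*|3|^2 + 2*|1/2 - sqrt(5)/2|^2 + 2*|1/2 + sqrt(5)/2|^2 + 5*|-1|^2]
  = (1/10)[(9) + (3 - sqrt(5)) + (sqrt(5) + 3) + (5)] = 20/10 = 2.
A character is irreducible iff <chi, chi> = 1, so this representation is reducible.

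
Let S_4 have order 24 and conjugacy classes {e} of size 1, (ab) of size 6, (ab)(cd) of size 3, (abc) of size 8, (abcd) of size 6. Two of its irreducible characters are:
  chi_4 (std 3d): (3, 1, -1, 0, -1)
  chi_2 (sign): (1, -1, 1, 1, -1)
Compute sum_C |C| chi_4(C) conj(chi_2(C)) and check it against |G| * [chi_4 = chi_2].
Sum = 0; so <chi_4, chi_2> = 0 (distinct irreducibles are orthogonal).

Explanation: Compute term by term over conjugacy classes (|C| * chi_4(C) * conj(chi_2(C))):
  1*(3)*conj(1) + 6*(1)*conj(-1) + 3*(-1)*conj(1) + 8*(0)*conj(1) + 6*(-1)*conj(-1)
  = (3) + (-6) + (-3) + (0) + (6)
  = 0.
Dividing by |G| = 24 gives 0/24 = 0, matching the row-orthogonality relation <chi_4, chi_2> = [chi_4 = chi_2].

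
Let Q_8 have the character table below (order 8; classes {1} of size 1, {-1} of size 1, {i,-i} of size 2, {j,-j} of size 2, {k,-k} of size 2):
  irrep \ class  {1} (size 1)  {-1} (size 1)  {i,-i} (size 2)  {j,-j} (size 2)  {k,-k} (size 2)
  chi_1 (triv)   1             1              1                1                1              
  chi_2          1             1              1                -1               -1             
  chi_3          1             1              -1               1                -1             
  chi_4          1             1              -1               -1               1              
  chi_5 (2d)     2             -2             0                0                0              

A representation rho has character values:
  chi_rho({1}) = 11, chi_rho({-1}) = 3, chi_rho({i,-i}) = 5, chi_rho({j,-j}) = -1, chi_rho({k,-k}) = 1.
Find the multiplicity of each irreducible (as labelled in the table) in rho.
Multiplicities: chi_1: 3, chi_2: 3, chi_3: 0, chi_4: 1, chi_5: 2.

Justification: Use <chi_rho, chi> = (1/|G|) sum_C |C| * chi_rho(C) * conj(chi(C)) with |G| = 8 for each irreducible chi in the table:
  <chi_rho, chi_1> = (1/8)[1*(11)*conj(1) + 1*(3)*conj(1) + 2*(5)*conj(1) + 2*(-1)*conj(1) + 2*(1)*conj(1)]
      = (1/8)[(11) + (3) + (10) + (-2) + (2)] = 24/8 = 3
  <chi_rho, chi_2> = (1/8)[1*(11)*conj(1) + 1*(3)*conj(1) + 2*(5)*conj(1) + 2*(-1)*conj(-1) + 2*(1)*conj(-1)]
      = (1/8)[(11) + (3) + (10) + (2) + (-2)] = 24/8 = 3
  <chi_rho, chi_3> = (1/8)[1*(11)*conj(1) + 1*(3)*conj(1) + 2*(5)*conj(-1) + 2*(-1)*conj(1) + 2*(1)*conj(-1)]
      = (1/8)[(11) + (3) + (-10) + (-2) + (-2)] = 0/8 = 0
  <chi_rho, chi_4> = (1/8)[1*(11)*conj(1) + 1*(3)*conj(1) + 2*(5)*conj(-1) + 2*(-1)*conj(-1) + 2*(1)*conj(1)]
      = (1/8)[(11) + (3) + (-10) + (2) + (2)] = 8/8 = 1
  <chi_rho, chi_5> = (1/8)[1*(11)*conj(2) + 1*(3)*conj(-2) + 2*(5)*conj(0) + 2*(-1)*conj(0) + 2*(1)*conj(0)]
      = (1/8)[(22) + (-6) + (0) + (0) + (0)] = 16/8 = 2
Dimension check: dim(rho) = sum (mult * dim) = 3*1 + 3*1 + 0*1 + 1*1 + 2*2 = 11 = chi_rho(e) = 11.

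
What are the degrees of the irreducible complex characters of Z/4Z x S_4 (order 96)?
Dimensions: 1, 1, 1, 1, 1, 1, 1, 1, 2, 2, 2, 2, 3, 3, 3, 3, 3, 3, 3, 3

Justification: There are 20 irreducibles (= number of conjugacy classes). Their dimensions d_i satisfy sum d_i^2 = |G| = 96: 1 + 1 + 1 + 1 + 1 + 1 + 1 + 1 + 4 + 4 + 4 + 4 + 9 + 9 + 9 + 9 + 9 + 9 + 9 + 9 = 96. (For the product with Z/4Z: each of the 4 1-dim characters of Z/4Z tensors with each irrep of S_4, giving 4 copies of each S_4-dimension.)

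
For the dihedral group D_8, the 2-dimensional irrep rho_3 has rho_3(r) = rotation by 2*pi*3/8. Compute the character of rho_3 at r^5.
chi_{rho_3}(r^5) = 2*cos(2*pi*3*5/8) = sqrt(2)

Reasoning: rho_3(r^5) is rotation by angle 2*pi*3*5/8, whose trace is 2*cos(2*pi*3*5/8) = sqrt(2).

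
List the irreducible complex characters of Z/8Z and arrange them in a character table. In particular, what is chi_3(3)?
Character table of Z/8Z (irreps indexed chi_0,...,chi_7 with chi_k(m) = zeta_8^(k*m), zeta_8 = exp(2*pi*i/8)):
  irrep \ class  {0} (size 1)  {1} (size 1)    {2} (size 1)  {3} (size 1)    {4} (size 1)  {5} (size 1)    {6} (size 1)  {7} (size 1)  
  chi_0          1             1               1             1               1             1               1             1             
  chi_1          1             exp(I*pi/4)     I             exp(3*I*pi/4)   -1            exp(-3*I*pi/4)  -I            exp(-I*pi/4)  
  chi_2          1             I               -1            -I              1             I               -1            -I            
  chi_3          1             exp(3*I*pi/4)   -I            exp(I*pi/4)     -1            exp(-I*pi/4)    I             exp(-3*I*pi/4)
  chi_4          1             -1              1             -1              1             -1              1             -1            
  chi_5          1             exp(-3*I*pi/4)  I             exp(-I*pi/4)    -1            exp(I*pi/4)     -I            exp(3*I*pi/4) 
  chi_6          1             -I              -1            I               1             -I              -1            I             
  chi_7          1             exp(-I*pi/4)    -I            exp(-3*I*pi/4)  -1            exp(3*I*pi/4)   I             exp(I*pi/4)   

Spot check: chi_3(3) = zeta_8^(3*3) = zeta_8^9 = exp(I*pi/4).

Why: Z/8Z is abelian, so all 8 irreducible complex representations are 1-dimensional. They are given by chi_k(m) = zeta_8^(k*m) for k = 0,...,7. Row orthogonality: sum_m chi_k(m) conj(chi_l(m)) = 8 * [k = l].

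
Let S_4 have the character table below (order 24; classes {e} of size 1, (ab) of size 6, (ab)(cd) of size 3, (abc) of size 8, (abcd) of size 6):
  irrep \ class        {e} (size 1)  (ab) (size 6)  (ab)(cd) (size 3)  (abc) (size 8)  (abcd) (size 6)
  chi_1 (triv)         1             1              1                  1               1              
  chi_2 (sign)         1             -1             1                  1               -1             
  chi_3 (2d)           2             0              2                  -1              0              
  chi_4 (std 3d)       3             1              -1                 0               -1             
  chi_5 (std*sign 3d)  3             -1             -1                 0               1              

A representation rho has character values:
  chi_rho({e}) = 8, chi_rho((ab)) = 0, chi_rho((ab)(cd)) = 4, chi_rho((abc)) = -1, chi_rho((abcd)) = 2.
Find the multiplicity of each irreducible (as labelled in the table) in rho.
Multiplicities: chi_1: 1, chi_2: 0, chi_3: 2, chi_4: 0, chi_5: 1.

Argument: Use <chi_rho, chi> = (1/|G|) sum_C |C| * chi_rho(C) * conj(chi(C)) with |G| = 24 for each irreducible chi in the table:
  <chi_rho, chi_1> = (1/24)[1*(8)*conj(1) + 6*(0)*conj(1) + 3*(4)*conj(1) + 8*(-1)*conj(1) + 6*(2)*conj(1)]
      = (1/24)[(8) + (0) + (12) + (-8) + (12)] = 24/24 = 1
  <chi_rho, chi_2> = (1/24)[1*(8)*conj(1) + 6*(0)*conj(-1) + 3*(4)*conj(1) + 8*(-1)*conj(1) + 6*(2)*conj(-1)]
      = (1/24)[(8) + (0) + (12) + (-8) + (-12)] = 0/24 = 0
  <chi_rho, chi_3> = (1/24)[1*(8)*conj(2) + 6*(0)*conj(0) + 3*(4)*conj(2) + 8*(-1)*conj(-1) + 6*(2)*conj(0)]
      = (1/24)[(16) + (0) + (24) + (8) + (0)] = 48/24 = 2
  <chi_rho, chi_4> = (1/24)[1*(8)*conj(3) + 6*(0)*conj(1) + 3*(4)*conj(-1) + 8*(-1)*conj(0) + 6*(2)*conj(-1)]
      = (1/24)[(24) + (0) + (-12) + (0) + (-12)] = 0/24 = 0
  <chi_rho, chi_5> = (1/24)[1*(8)*conj(3) + 6*(0)*conj(-1) + 3*(4)*conj(-1) + 8*(-1)*conj(0) + 6*(2)*conj(1)]
      = (1/24)[(24) + (0) + (-12) + (0) + (12)] = 24/24 = 1
Dimension check: dim(rho) = sum (mult * dim) = 1*1 + 0*1 + 2*2 + 0*3 + 1*3 = 8 = chi_rho(e) = 8.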